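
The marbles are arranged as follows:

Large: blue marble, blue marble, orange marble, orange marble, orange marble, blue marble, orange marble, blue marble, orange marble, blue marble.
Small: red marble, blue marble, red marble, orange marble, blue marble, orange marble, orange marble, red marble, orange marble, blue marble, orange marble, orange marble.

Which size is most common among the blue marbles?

large

Counts by size (restricted to blue marbles): large 5, small 3.
The maximum is 5, held uniquely by large.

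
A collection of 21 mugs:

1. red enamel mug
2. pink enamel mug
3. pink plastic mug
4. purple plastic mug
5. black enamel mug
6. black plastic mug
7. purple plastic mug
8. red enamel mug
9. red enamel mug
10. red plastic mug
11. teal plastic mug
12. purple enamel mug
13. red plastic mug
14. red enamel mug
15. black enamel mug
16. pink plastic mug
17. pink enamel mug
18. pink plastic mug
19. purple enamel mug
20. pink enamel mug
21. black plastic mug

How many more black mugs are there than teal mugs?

black mugs: 4.
teal mugs: 1.
4 − 1 = 3.

3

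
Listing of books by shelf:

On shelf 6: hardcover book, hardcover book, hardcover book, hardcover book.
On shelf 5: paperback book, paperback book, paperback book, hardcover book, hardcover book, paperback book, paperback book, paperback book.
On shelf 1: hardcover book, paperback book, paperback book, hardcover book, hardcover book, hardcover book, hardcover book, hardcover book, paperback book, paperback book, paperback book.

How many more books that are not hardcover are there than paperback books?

0

books that are not hardcover: 11.
paperback books: 11.
11 − 11 = 0.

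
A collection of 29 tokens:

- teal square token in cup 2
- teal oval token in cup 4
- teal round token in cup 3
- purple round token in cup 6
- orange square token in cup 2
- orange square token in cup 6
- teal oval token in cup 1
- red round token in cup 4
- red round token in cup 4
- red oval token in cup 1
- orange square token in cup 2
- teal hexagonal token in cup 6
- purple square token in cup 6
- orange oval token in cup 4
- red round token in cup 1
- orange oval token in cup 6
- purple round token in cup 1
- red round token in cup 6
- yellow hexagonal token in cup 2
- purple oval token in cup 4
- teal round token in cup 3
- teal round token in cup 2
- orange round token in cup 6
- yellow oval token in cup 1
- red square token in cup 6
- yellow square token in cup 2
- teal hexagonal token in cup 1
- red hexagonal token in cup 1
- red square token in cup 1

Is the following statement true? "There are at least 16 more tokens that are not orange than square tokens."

There are 23 tokens that are not orange.
There are 8 square tokens.
The claim requires 23 − 8 = 15 ≥ 16, which does not hold.

False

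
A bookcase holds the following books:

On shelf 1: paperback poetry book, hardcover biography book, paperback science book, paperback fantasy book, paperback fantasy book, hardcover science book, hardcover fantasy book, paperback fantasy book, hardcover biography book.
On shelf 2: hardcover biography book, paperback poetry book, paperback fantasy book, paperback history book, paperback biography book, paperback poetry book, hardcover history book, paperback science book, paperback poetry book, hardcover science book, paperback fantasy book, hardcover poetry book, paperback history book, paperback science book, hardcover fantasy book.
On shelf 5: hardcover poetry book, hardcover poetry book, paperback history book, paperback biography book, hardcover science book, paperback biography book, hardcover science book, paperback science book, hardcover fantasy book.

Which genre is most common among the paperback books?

Counts by genre (restricted to paperback books): fantasy 5, poetry 4, science 4, history 3, biography 3.
The maximum is 5, held uniquely by fantasy.

fantasy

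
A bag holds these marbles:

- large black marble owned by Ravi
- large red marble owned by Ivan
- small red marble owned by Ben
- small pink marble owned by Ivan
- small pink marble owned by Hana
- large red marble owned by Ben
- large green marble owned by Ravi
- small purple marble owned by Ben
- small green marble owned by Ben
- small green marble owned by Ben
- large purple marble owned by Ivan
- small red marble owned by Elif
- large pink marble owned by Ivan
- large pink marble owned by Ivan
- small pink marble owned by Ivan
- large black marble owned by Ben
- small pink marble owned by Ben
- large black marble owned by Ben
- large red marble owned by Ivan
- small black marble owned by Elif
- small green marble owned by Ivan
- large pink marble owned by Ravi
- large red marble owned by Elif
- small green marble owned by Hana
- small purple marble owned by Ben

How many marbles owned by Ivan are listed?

8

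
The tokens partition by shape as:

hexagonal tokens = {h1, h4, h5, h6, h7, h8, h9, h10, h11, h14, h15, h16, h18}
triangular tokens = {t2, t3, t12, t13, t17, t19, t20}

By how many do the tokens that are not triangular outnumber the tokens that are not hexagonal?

tokens that are not triangular: 13.
tokens that are not hexagonal: 7.
13 − 7 = 6.

6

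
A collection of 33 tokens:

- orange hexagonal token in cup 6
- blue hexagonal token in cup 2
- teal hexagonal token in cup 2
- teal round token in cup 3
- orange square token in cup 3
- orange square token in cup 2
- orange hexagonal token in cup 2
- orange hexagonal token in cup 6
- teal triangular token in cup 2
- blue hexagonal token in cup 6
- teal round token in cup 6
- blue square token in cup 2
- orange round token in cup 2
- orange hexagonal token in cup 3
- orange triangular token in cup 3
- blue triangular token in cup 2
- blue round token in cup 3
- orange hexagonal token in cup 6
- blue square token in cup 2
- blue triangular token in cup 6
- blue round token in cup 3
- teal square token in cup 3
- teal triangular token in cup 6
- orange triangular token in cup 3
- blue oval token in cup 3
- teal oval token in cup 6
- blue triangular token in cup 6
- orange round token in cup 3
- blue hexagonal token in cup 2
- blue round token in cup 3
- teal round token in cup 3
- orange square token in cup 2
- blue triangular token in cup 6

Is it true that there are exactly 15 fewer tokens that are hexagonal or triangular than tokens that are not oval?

tokens that are hexagonal or triangular: 17.
tokens that are not oval: 31.
The claim requires 31 − 17 (= 14) to equal 15, which does not hold.

False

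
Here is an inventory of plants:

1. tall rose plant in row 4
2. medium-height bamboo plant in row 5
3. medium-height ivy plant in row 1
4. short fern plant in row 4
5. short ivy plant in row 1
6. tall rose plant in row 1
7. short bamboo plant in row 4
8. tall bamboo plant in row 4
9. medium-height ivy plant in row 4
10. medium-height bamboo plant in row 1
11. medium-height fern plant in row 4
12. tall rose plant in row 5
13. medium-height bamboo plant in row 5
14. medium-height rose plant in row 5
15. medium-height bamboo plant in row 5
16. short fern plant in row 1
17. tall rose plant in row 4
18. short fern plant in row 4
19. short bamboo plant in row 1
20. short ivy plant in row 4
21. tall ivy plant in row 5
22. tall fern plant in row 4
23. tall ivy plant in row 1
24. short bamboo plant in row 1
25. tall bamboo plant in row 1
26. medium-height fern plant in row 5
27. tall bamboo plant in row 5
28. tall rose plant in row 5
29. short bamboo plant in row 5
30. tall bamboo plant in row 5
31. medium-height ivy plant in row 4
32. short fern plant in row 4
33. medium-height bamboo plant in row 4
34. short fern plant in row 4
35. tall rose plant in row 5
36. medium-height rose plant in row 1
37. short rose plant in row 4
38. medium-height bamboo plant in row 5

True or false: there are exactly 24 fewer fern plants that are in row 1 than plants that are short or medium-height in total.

True

fern plants in row 1: 1.
plants that are short or medium-height: 25.
The claim requires 25 − 1 (= 24) to equal 24, which holds.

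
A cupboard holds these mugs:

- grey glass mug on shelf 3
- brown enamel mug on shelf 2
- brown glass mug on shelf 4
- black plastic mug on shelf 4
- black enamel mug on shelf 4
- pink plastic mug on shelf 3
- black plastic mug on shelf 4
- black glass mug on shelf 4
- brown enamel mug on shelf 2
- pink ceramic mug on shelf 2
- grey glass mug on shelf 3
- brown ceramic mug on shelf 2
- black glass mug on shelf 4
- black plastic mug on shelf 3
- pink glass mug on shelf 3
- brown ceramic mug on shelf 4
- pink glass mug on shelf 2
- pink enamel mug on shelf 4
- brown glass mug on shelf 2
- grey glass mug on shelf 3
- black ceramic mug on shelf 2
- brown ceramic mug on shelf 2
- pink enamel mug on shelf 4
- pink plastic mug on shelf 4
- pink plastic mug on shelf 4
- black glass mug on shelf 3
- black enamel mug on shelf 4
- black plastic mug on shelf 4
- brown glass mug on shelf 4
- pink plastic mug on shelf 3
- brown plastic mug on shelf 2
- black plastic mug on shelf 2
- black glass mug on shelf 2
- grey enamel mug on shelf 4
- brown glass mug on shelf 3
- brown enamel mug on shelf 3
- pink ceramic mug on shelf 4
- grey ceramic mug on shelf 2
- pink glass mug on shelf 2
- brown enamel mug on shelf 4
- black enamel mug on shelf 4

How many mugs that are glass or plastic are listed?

24

glass: 14; plastic: 10; together 14 + 10 = 24.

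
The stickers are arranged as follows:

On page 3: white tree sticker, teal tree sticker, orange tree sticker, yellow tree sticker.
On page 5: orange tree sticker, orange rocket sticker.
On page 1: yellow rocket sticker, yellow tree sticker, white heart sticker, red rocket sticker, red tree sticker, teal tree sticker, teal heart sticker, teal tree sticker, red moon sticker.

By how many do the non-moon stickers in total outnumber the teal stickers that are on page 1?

non-moon stickers: 14.
teal stickers on page 1: 3.
14 − 3 = 11.

11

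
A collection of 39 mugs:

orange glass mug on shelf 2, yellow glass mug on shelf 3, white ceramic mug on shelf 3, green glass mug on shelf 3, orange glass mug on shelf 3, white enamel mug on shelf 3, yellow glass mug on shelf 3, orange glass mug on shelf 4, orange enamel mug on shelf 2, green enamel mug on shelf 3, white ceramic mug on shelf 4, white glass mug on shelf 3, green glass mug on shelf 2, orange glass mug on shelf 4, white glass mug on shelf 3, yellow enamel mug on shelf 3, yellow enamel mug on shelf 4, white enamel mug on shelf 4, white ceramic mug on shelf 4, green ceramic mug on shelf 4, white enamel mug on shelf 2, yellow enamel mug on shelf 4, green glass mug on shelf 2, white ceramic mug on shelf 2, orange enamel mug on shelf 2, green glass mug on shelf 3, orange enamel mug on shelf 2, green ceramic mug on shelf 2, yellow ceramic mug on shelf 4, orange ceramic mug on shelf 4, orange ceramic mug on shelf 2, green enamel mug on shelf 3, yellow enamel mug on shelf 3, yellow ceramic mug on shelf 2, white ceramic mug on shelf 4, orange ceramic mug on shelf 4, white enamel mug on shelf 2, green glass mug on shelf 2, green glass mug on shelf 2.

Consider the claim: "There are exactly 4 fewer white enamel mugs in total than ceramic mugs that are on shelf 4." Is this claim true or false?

False

There are 4 white enamel mugs.
There are 7 ceramic mugs on shelf 4.
The claim requires 7 − 4 (= 3) to equal 4, which does not hold.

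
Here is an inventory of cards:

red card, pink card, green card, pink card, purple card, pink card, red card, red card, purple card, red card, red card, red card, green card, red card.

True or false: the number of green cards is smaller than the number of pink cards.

True

There are 2 green cards.
There are 3 pink cards.
The claim requires 2 < 3, which holds.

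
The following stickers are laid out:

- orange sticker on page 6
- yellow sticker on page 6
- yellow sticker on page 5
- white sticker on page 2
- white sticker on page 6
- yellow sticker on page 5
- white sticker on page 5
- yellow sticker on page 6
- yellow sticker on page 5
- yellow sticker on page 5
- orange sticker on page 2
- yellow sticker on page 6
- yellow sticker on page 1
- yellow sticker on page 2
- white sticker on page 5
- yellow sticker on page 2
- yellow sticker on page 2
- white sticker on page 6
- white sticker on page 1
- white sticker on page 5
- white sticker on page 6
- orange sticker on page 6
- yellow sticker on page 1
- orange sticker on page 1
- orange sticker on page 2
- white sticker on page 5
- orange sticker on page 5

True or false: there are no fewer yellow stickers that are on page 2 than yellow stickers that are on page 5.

False

yellow stickers on page 2: 3.
yellow stickers on page 5: 4.
The claim requires 3 ≥ 4, which does not hold.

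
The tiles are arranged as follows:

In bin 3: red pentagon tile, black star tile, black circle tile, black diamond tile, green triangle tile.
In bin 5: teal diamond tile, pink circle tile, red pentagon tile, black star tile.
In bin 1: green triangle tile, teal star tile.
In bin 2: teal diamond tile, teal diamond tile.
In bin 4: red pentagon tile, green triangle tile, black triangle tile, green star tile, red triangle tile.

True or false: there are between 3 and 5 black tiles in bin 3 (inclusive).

True

|black tiles in bin 3| = 3.
The claim requires 3 ≤ 3 ≤ 5, which holds.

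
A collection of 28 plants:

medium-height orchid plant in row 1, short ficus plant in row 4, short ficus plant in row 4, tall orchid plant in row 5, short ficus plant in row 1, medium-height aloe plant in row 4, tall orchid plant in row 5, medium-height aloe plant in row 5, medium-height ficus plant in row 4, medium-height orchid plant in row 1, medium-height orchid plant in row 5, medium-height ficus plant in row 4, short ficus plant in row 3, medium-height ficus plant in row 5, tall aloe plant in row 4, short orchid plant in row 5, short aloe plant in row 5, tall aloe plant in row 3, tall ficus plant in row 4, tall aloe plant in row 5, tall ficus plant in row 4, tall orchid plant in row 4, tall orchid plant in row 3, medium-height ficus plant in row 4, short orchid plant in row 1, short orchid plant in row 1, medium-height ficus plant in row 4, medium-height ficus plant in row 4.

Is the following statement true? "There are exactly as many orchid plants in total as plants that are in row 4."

False

orchid plants: 10.
plants in row 4: 12.
The claim requires 10 = 12, which does not hold.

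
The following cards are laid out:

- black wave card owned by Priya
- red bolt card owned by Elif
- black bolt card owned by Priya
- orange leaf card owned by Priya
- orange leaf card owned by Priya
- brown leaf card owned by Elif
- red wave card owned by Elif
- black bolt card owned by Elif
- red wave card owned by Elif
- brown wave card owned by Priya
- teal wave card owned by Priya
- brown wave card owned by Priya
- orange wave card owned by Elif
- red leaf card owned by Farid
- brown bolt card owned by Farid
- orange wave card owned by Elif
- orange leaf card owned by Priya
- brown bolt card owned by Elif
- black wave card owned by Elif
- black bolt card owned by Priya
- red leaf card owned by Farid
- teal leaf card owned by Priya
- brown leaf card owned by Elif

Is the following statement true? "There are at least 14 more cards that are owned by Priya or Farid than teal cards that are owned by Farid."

cards owned by Priya or Farid: 13.
teal cards owned by Farid: 0.
The claim requires 13 − 0 = 13 ≥ 14, which does not hold.

False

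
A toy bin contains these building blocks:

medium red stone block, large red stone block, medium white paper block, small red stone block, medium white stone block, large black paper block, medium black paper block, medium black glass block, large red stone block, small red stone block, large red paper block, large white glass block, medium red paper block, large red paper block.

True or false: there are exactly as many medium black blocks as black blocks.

False

medium black blocks: 2.
black blocks: 3.
The claim requires 2 = 3, which does not hold.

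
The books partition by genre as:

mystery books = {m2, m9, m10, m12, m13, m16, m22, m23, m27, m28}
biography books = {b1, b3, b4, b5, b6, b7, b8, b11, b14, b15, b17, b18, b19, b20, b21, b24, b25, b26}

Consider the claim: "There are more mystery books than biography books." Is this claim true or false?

|mystery books| = 10.
|biography books| = 18.
The claim requires 10 > 18, which does not hold.

False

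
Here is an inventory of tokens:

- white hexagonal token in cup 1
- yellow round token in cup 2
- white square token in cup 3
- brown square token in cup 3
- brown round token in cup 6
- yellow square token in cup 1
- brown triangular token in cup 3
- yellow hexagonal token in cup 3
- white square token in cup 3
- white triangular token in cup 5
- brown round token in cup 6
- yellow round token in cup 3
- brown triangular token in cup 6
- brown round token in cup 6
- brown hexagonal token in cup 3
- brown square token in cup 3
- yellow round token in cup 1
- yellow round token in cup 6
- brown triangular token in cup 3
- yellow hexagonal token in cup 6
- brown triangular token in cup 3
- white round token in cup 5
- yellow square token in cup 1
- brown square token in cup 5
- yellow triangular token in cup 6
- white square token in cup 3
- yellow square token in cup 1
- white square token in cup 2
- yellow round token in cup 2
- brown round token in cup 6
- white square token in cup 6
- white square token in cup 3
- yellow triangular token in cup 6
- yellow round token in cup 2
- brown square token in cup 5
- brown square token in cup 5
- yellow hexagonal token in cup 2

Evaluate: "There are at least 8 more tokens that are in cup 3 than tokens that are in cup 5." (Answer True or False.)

There are 12 tokens in cup 3.
There are 5 tokens in cup 5.
The claim requires 12 − 5 = 7 ≥ 8, which does not hold.

False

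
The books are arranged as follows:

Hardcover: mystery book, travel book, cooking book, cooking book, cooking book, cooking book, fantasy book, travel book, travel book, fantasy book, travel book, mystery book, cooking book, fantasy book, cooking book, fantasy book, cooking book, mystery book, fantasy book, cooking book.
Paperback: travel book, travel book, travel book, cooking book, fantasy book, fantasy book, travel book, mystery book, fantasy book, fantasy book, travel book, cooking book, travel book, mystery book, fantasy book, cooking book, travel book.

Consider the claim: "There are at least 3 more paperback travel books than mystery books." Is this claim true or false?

paperback travel books: 7.
mystery books: 5.
The claim requires 7 − 5 = 2 ≥ 3, which does not hold.

False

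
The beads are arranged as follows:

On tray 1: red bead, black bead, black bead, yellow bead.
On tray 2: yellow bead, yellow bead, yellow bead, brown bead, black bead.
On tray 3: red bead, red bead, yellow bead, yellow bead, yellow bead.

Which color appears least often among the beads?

brown

Counts by color: yellow 7, red 3, black 3, brown 1.
The minimum is 1, held uniquely by brown.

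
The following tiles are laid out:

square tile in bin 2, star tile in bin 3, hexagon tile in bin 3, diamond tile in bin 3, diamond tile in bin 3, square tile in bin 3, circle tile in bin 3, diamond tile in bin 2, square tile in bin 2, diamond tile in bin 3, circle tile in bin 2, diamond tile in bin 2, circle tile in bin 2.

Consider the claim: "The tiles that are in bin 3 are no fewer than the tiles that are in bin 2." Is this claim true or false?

True

There are 7 tiles in bin 3.
There are 6 tiles in bin 2.
The claim requires 7 ≥ 6, which holds.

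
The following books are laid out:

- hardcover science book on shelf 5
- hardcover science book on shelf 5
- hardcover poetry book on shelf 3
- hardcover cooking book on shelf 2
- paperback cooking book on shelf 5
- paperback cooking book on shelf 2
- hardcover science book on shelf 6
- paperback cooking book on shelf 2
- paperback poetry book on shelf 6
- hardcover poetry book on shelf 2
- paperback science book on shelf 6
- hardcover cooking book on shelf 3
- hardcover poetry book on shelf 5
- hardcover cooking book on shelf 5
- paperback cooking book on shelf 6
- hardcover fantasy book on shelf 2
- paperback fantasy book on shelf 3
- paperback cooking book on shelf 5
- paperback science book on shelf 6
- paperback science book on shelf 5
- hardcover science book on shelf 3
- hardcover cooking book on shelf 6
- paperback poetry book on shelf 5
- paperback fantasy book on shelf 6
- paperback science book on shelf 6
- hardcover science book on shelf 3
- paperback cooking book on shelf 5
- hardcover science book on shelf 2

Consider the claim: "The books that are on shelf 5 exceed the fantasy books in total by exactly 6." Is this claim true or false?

True

books on shelf 5: 9.
fantasy books: 3.
The claim requires 9 − 3 (= 6) to equal 6, which holds.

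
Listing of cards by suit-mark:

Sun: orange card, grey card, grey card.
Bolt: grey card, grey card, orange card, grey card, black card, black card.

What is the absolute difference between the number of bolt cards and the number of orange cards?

4

bolt cards: 6. orange cards: 2.
|6 − 2| = 6 − 2 = 4.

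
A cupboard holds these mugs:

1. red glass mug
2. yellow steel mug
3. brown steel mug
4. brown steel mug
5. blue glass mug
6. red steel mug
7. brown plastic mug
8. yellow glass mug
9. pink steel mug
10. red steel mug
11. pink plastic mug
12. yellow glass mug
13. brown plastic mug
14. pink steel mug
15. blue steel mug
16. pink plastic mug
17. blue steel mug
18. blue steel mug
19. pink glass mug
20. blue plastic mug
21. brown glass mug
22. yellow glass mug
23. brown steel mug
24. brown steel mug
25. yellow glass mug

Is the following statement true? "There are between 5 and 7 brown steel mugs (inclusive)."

|brown steel mugs| = 4.
The claim requires 5 ≤ 4 ≤ 7, which does not hold.

False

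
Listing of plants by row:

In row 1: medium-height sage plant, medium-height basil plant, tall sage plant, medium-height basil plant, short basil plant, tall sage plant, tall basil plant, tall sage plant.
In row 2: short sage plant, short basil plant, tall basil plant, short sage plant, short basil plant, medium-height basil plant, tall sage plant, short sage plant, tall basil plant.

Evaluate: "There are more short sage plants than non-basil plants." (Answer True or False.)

There are 3 short sage plants.
There are 8 non-basil plants.
The claim requires 3 > 8, which does not hold.

False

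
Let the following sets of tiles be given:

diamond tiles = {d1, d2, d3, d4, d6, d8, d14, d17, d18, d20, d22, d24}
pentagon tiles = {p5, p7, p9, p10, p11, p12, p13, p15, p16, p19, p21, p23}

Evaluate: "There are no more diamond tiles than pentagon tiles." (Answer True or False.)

There are 12 diamond tiles.
There are 12 pentagon tiles.
The claim requires 12 ≤ 12, which holds.

True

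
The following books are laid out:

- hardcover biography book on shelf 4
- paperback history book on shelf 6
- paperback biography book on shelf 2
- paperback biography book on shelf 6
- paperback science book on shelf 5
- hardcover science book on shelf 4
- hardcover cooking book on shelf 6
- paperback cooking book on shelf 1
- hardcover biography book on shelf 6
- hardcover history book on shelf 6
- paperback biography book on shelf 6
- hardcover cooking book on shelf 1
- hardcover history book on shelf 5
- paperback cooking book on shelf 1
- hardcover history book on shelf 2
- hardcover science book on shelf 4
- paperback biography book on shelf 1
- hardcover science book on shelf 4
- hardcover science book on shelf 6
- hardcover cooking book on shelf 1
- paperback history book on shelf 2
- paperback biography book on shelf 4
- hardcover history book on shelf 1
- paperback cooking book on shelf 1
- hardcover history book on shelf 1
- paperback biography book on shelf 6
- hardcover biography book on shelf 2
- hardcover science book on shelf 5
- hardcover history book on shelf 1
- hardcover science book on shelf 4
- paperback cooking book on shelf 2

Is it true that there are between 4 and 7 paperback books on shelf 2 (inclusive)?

False

|paperback books on shelf 2| = 3.
The claim requires 4 ≤ 3 ≤ 7, which does not hold.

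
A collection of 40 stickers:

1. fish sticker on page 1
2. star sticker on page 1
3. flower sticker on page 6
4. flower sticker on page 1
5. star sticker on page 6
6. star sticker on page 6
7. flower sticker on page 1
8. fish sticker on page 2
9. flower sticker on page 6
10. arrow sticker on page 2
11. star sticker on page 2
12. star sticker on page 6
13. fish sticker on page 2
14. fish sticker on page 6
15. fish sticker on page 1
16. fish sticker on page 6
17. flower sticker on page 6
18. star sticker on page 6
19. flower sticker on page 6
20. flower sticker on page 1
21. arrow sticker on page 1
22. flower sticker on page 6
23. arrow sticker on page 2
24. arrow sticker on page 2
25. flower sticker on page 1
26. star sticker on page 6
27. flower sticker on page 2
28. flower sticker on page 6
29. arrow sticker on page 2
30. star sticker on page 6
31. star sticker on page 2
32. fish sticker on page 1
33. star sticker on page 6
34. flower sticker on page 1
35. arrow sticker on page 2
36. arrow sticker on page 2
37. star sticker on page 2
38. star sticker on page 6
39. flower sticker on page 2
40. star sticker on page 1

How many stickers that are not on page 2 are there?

Total stickers: 40; with the excluded value: 13; remaining 40 − 13 = 27.

27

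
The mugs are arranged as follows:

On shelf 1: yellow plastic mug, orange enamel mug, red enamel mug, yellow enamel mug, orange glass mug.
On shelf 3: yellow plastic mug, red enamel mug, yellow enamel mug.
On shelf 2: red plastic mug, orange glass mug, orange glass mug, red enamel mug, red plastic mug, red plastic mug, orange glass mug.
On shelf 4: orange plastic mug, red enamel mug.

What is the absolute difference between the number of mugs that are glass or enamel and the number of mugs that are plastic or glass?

mugs that are glass or enamel: 11. mugs that are plastic or glass: 10.
|11 − 10| = 11 − 10 = 1.

1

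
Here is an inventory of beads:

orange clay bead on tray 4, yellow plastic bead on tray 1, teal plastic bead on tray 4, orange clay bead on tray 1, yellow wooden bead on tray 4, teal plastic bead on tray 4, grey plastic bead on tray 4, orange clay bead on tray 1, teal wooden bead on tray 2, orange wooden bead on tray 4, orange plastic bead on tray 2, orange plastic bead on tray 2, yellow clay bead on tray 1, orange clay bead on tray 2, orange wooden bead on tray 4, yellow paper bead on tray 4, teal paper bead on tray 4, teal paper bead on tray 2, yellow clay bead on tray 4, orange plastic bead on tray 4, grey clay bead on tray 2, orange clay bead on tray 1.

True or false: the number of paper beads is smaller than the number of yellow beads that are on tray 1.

False

|paper beads| = 3.
|yellow beads on tray 1| = 2.
The claim requires 3 < 2, which does not hold.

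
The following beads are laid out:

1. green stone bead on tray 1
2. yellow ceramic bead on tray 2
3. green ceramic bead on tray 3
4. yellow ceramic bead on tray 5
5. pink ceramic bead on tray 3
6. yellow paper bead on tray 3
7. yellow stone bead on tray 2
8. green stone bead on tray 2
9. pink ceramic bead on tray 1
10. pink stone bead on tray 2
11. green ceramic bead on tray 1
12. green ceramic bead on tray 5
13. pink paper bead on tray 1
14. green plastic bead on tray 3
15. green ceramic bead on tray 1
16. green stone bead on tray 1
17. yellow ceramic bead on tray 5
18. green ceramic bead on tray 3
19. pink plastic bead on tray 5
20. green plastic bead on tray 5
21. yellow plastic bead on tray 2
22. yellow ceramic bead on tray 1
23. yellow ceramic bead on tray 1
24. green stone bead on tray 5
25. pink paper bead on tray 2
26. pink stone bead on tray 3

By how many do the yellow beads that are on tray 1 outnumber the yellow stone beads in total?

yellow beads on tray 1: 2.
yellow stone beads: 1.
2 − 1 = 1.

1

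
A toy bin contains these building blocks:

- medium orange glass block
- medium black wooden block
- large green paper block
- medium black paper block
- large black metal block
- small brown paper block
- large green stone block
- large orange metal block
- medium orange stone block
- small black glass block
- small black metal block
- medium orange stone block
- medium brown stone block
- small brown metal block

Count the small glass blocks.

1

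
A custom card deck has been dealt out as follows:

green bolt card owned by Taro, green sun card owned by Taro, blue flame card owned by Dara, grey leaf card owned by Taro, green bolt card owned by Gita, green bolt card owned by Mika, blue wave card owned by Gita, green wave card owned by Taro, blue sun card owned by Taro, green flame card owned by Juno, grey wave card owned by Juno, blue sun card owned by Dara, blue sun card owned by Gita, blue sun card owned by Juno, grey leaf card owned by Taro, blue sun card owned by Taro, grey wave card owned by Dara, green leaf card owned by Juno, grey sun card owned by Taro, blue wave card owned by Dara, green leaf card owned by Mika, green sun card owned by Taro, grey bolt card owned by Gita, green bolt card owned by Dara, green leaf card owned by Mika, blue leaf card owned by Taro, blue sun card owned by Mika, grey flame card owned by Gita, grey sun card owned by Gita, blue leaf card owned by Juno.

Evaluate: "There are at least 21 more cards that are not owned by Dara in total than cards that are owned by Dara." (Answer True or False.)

False

cards that are not owned by Dara: 25.
cards owned by Dara: 5.
The claim requires 25 − 5 = 20 ≥ 21, which does not hold.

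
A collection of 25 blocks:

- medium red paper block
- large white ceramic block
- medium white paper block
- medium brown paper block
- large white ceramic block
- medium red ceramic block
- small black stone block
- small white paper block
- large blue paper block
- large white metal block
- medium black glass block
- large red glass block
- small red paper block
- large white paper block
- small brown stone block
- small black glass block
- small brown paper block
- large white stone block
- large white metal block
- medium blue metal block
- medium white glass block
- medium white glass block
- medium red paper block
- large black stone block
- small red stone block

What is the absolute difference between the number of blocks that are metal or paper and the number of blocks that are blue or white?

blocks that are metal or paper: 12. blocks that are blue or white: 12.
|12 − 12| = 12 − 12 = 0.

0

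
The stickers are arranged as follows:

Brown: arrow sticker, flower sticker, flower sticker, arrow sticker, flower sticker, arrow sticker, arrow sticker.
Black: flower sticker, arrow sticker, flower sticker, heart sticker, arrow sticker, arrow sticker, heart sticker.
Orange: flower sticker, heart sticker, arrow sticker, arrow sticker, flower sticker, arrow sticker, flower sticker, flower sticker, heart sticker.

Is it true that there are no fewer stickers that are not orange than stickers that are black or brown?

stickers that are not orange: 14.
stickers that are black or brown: 14.
The claim requires 14 ≥ 14, which holds.

True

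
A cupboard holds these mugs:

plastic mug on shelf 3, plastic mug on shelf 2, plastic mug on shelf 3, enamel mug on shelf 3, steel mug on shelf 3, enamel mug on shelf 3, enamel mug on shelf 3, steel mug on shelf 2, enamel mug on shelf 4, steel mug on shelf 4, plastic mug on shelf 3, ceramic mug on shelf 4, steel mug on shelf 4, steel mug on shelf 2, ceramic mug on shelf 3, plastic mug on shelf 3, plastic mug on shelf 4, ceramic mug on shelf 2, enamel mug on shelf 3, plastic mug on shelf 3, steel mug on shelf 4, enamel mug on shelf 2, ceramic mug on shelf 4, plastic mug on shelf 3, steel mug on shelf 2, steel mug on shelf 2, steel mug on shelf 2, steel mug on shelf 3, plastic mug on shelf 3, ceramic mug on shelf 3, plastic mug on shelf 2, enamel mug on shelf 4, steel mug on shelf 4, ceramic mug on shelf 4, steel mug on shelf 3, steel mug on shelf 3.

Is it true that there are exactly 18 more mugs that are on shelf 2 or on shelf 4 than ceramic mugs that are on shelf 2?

mugs on shelf 2 or on shelf 4: 19.
ceramic mugs on shelf 2: 1.
The claim requires 19 − 1 (= 18) to equal 18, which holds.

True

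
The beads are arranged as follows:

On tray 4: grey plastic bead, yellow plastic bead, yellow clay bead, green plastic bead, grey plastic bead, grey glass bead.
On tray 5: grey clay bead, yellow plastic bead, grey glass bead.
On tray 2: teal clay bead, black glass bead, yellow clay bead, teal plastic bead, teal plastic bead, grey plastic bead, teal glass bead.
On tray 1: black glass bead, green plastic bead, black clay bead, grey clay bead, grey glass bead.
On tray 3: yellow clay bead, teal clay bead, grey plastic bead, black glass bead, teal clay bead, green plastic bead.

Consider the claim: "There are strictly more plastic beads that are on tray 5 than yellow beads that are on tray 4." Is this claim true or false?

There is 1 plastic bead on tray 5.
There are 2 yellow beads on tray 4.
The claim requires 1 > 2, which does not hold.

False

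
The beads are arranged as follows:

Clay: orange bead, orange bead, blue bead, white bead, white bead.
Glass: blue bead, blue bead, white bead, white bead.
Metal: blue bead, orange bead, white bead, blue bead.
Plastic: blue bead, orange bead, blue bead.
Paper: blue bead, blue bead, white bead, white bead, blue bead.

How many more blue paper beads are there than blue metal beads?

blue paper beads: 3.
blue metal beads: 2.
3 − 2 = 1.

1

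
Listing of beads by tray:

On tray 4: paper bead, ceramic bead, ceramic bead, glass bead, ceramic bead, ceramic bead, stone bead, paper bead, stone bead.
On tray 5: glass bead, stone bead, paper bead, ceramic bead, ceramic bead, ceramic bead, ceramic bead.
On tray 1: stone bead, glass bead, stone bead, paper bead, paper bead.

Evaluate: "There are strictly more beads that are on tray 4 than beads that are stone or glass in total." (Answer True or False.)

|beads on tray 4| = 9.
|beads that are stone or glass| = 8.
The claim requires 9 > 8, which holds.

True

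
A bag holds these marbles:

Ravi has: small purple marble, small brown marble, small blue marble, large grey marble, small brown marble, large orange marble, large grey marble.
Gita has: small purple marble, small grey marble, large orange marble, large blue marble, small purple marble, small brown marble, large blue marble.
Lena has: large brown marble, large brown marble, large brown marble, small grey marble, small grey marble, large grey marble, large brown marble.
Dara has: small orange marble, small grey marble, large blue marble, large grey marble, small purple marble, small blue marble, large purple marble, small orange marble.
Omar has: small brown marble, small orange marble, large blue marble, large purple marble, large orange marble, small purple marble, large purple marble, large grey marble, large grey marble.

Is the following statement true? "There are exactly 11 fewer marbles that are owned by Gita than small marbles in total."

Count of marbles owned by Gita: 7.
There are 18 small marbles.
The claim requires 18 − 7 (= 11) to equal 11, which holds.

True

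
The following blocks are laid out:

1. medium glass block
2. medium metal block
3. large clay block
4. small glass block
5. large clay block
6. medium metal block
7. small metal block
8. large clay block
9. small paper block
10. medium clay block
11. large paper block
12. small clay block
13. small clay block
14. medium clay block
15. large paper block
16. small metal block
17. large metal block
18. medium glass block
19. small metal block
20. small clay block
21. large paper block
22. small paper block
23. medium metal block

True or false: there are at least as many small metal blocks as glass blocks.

|small metal blocks| = 3.
|glass blocks| = 3.
The claim requires 3 ≥ 3, which holds.

True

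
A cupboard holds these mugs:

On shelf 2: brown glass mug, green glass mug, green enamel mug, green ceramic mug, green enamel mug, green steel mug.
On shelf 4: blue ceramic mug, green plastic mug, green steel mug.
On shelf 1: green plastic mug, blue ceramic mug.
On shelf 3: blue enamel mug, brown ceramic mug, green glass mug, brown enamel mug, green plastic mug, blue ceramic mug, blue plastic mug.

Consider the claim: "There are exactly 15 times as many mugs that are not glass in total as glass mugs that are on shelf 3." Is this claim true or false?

True

|mugs that are not glass| = 15.
|glass mugs on shelf 3| = 1.
The claim requires 15 = 15 × 1 = 15, which holds.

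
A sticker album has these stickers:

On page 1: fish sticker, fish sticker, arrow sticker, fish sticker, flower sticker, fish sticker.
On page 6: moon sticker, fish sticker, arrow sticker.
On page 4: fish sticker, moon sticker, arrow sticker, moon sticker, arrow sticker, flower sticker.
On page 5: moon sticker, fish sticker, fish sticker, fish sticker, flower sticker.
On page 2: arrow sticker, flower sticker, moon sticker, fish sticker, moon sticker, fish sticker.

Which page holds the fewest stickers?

Counts by page: page 4→6, page 2→6, page 1→6, page 5→5, page 6→3.
The minimum is 3, held uniquely by page 6.

page 6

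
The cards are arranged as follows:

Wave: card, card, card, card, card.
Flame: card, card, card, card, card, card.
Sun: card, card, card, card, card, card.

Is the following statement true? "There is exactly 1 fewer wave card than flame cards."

True

|wave cards| = 5.
|flame cards| = 6.
The claim requires 6 − 5 (= 1) to equal 1, which holds.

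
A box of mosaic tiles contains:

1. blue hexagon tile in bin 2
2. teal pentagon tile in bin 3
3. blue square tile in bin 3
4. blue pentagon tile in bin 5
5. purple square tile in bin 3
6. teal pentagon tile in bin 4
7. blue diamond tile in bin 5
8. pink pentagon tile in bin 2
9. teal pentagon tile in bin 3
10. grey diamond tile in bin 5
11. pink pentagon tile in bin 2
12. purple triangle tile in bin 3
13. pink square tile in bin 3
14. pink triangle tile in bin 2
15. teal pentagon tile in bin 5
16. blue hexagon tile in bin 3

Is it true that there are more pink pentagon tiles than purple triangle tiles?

True

|pink pentagon tiles| = 2.
|purple triangle tiles| = 1.
The claim requires 2 > 1, which holds.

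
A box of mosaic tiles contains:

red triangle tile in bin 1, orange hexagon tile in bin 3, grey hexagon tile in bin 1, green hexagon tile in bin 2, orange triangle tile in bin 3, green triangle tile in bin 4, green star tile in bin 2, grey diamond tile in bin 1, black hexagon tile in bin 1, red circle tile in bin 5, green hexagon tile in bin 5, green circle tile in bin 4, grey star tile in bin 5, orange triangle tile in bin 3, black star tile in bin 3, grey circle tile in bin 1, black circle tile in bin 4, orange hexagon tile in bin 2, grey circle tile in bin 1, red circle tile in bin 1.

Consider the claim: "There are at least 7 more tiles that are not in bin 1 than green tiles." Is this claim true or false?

True

tiles that are not in bin 1: 13.
green tiles: 5.
The claim requires 13 − 5 = 8 ≥ 7, which holds.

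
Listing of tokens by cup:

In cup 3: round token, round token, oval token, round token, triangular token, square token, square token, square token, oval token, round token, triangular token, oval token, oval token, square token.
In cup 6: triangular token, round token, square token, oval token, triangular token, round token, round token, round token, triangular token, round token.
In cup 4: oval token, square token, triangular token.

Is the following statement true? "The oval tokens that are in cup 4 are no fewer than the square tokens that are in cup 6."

|oval tokens in cup 4| = 1.
|square tokens in cup 6| = 1.
The claim requires 1 ≥ 1, which holds.

True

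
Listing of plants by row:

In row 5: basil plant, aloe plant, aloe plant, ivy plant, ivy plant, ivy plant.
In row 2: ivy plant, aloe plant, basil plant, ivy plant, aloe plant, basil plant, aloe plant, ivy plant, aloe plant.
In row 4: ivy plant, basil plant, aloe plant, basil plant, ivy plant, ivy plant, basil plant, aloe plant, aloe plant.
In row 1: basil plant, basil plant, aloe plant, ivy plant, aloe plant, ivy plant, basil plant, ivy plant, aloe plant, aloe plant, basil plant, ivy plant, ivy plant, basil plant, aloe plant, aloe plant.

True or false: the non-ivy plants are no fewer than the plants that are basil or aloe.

|non-ivy plants| = 26.
|plants that are basil or aloe| = 26.
The claim requires 26 ≥ 26, which holds.

True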